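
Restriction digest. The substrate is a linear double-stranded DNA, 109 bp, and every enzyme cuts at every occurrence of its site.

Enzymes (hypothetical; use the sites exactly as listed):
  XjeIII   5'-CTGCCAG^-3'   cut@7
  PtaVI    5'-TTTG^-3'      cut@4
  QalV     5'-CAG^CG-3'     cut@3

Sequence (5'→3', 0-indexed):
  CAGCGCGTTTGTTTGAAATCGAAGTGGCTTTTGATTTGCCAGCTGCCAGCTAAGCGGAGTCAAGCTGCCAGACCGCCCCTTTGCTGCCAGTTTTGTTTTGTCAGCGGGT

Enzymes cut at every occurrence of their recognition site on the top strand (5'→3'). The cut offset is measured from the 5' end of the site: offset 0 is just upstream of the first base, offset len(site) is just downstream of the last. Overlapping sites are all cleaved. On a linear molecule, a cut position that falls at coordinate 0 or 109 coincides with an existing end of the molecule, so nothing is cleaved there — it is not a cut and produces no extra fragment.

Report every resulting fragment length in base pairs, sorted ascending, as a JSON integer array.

Scan for sites:
  XjeIII (CTGCCAG, off=7): starts [42, 64, 83] → cuts [49, 71, 90]
  PtaVI (TTTG, off=4): starts [7, 11, 29, 34, 79, 91, 96] → cuts [11, 15, 33, 38, 83, 95, 100]
  QalV (CAGCG, off=3): starts [0, 101] → cuts [3, 104]

All cut coordinates (distinct, sorted): [3, 11, 15, 33, 38, 49, 71, 83, 90, 95, 100, 104]

Fragment lengths:
  [0,3): 3 bp
  [3,11): 8 bp
  [11,15): 4 bp
  [15,33): 18 bp
  [33,38): 5 bp
  [38,49): 11 bp
  [49,71): 22 bp
  [71,83): 12 bp
  [83,90): 7 bp
  [90,95): 5 bp
  [95,100): 5 bp
  [100,104): 4 bp
  [104,109): 5 bp

[3,4,4,5,5,5,5,7,8,11,12,18,22]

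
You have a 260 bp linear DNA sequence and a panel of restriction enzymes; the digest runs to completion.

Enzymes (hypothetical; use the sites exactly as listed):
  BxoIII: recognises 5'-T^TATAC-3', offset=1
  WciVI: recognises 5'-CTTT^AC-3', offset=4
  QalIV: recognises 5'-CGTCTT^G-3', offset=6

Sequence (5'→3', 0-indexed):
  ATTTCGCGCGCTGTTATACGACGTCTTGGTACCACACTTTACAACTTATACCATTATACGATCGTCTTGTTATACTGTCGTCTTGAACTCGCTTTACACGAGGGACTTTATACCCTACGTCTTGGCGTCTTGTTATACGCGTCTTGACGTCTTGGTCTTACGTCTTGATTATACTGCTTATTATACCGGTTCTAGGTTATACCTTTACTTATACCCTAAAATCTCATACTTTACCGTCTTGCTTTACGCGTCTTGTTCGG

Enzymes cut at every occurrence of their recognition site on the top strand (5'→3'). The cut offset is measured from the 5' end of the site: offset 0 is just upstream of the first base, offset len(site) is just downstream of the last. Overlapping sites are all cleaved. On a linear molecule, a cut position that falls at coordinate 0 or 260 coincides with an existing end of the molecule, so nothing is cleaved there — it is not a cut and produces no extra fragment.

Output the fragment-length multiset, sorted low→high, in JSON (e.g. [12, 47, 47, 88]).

Site scan:
  BxoIII TTATAC/1: at [13, 45, 53, 69, 107, 132, 168, 180, 196, 208] ⇒ [14, 46, 54, 70, 108, 133, 169, 181, 197, 209]
  WciVI CTTTAC/4: at [36, 91, 202, 228, 241] ⇒ [40, 95, 206, 232, 245]
  QalIV CGTCTTG/6: at [21, 62, 78, 117, 125, 139, 147, 160, 234, 248] ⇒ [27, 68, 84, 123, 131, 145, 153, 166, 240, 254]

Pooled cuts: [14, 27, 40, 46, 54, 68, 70, 84, 95, 108, 123, 131, 133, 145, 153, 166, 169, 181, 197, 206, 209, 232, 240, 245, 254]

Fragments:
  [0,14): 14 bp
  [14,27): 13 bp
  [27,40): 13 bp
  [40,46): 6 bp
  [46,54): 8 bp
  [54,68): 14 bp
  [68,70): 2 bp
  [70,84): 14 bp
  [84,95): 11 bp
  [95,108): 13 bp
  [108,123): 15 bp
  [123,131): 8 bp
  [131,133): 2 bp
  [133,145): 12 bp
  [145,153): 8 bp
  [153,166): 13 bp
  [166,169): 3 bp
  [169,181): 12 bp
  [181,197): 16 bp
  [197,206): 9 bp
  [206,209): 3 bp
  [209,232): 23 bp
  [232,240): 8 bp
  [240,245): 5 bp
  [245,254): 9 bp
  [254,260): 6 bp

[2,2,3,3,5,6,6,8,8,8,8,9,9,11,12,12,13,13,13,13,14,14,14,15,16,23]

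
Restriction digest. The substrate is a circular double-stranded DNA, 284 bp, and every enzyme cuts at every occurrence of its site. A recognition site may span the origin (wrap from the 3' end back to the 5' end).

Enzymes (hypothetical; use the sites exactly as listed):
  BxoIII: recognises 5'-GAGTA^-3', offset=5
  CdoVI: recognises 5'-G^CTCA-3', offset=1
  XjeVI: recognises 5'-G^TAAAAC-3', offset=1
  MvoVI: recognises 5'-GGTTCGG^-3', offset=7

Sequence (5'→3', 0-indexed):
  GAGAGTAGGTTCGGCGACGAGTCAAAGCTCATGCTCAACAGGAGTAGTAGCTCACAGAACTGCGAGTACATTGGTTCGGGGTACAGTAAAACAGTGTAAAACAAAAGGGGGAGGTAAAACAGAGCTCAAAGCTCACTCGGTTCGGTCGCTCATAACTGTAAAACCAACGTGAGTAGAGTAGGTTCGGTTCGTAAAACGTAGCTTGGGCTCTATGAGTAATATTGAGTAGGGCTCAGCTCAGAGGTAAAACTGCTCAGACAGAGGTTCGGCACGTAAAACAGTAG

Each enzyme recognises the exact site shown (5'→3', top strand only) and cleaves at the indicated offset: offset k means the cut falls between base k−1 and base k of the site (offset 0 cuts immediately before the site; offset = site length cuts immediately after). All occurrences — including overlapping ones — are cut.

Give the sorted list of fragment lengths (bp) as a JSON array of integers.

[3,3,4,4,4,5,5,6,7,7,7,7,8,8,10,10,10,10,11,13,13,14,17,17,18,18,18,27]

Per-enzyme occurrences:
  BxoIII GAGTA/5: at [2, 41, 63, 170, 175, 213, 223] ⇒ [7, 46, 68, 175, 180, 218, 228]
  CdoVI GCTCA/1: at [26, 32, 49, 123, 130, 147, 230, 235, 251] ⇒ [27, 33, 50, 124, 131, 148, 231, 236, 252]
  XjeVI GTAAAAC/1: at [85, 95, 113, 157, 190, 243, 272] ⇒ [86, 96, 114, 158, 191, 244, 273]
  MvoVI GGTTCGG/7: at [7, 72, 138, 180, 262] ⇒ [14, 79, 145, 187, 269]

Pooled cuts: [7, 14, 27, 33, 46, 50, 68, 79, 86, 96, 114, 124, 131, 145, 148, 158, 175, 180, 187, 191, 218, 228, 231, 236, 244, 252, 269, 273]

Fragment lengths:
  7→14: 7 bp
  14→27: 13 bp
  27→33: 6 bp
  33→46: 13 bp
  46→50: 4 bp
  50→68: 18 bp
  68→79: 11 bp
  79→86: 7 bp
  86→96: 10 bp
  96→114: 18 bp
  114→124: 10 bp
  124→131: 7 bp
  131→145: 14 bp
  145→148: 3 bp
  148→158: 10 bp
  158→175: 17 bp
  175→180: 5 bp
  180→187: 7 bp
  187→191: 4 bp
  191→218: 27 bp
  218→228: 10 bp
  228→231: 3 bp
  231→236: 5 bp
  236→244: 8 bp
  244→252: 8 bp
  252→269: 17 bp
  269→273: 4 bp
  273→7 (wrap): 284-273+7 = 18 bp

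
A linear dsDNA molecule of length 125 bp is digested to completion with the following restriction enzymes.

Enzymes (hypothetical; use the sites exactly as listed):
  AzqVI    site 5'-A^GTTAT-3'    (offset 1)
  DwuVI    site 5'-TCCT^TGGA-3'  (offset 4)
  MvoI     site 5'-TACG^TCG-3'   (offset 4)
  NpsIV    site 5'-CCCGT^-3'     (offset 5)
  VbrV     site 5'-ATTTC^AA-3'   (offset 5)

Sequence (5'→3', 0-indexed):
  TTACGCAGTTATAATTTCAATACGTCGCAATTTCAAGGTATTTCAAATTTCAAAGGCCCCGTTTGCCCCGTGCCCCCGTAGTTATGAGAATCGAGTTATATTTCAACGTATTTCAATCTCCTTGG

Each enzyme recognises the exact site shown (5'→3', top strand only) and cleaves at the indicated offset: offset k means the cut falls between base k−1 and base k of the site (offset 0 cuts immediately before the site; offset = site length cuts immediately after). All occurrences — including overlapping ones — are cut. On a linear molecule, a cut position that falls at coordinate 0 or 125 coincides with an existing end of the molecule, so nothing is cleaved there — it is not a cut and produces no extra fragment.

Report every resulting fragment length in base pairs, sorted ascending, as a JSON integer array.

Per-enzyme occurrences:
  AzqVI (AGTTAT, off=1): starts [6, 79, 93] → cuts [7, 80, 94]
  DwuVI (TCCTTGGA, off=4): no sites
  MvoI (TACGTCG, off=4): starts [20] → cuts [24]
  NpsIV (CCCGT, off=5): starts [57, 66, 74] → cuts [62, 71, 79]
  VbrV (ATTTCAA, off=5): starts [13, 29, 39, 46, 99, 109] → cuts [18, 34, 44, 51, 104, 114]

Pooled cuts: [7, 18, 24, 34, 44, 51, 62, 71, 79, 80, 94, 104, 114]

Fragments:
  [0,7): 7 bp
  [7,18): 11 bp
  [18,24): 6 bp
  [24,34): 10 bp
  [34,44): 10 bp
  [44,51): 7 bp
  [51,62): 11 bp
  [62,71): 9 bp
  [71,79): 8 bp
  [79,80): 1 bp
  [80,94): 14 bp
  [94,104): 10 bp
  [104,114): 10 bp
  [114,125): 11 bp

[1,6,7,7,8,9,10,10,10,10,11,11,11,14]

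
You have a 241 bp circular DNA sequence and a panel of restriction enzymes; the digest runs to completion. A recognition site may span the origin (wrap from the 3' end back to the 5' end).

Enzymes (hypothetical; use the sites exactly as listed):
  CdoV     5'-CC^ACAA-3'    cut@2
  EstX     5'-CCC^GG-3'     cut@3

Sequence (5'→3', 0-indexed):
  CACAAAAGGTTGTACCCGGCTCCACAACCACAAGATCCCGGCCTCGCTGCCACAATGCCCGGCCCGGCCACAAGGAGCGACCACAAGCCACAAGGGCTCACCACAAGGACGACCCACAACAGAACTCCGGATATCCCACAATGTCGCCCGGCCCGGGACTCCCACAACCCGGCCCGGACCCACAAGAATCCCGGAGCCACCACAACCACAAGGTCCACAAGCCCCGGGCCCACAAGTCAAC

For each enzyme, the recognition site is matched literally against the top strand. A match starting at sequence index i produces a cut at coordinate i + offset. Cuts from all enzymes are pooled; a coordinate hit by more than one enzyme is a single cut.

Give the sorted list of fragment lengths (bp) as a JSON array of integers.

Scan for sites:
  CdoV CCACAA/2: at [21, 27, 49, 67, 80, 87, 100, 113, 135, 161, 179, 199, 205, 214, 229, 240] ⇒ [1, 23, 29, 51, 69, 82, 89, 102, 115, 137, 163, 181, 201, 207, 216, 231]
  EstX CCCGG/3: at [14, 36, 57, 62, 146, 151, 167, 172, 189, 222] ⇒ [17, 39, 60, 65, 149, 154, 170, 175, 192, 225]

Pooled cuts: [1, 17, 23, 29, 39, 51, 60, 65, 69, 82, 89, 102, 115, 137, 149, 154, 163, 170, 175, 181, 192, 201, 207, 216, 225, 231]

Fragments:
  1→17: 16 bp
  17→23: 6 bp
  23→29: 6 bp
  29→39: 10 bp
  39→51: 12 bp
  51→60: 9 bp
  60→65: 5 bp
  65→69: 4 bp
  69→82: 13 bp
  82→89: 7 bp
  89→102: 13 bp
  102→115: 13 bp
  115→137: 22 bp
  137→149: 12 bp
  149→154: 5 bp
  154→163: 9 bp
  163→170: 7 bp
  170→175: 5 bp
  175→181: 6 bp
  181→192: 11 bp
  192→201: 9 bp
  201→207: 6 bp
  207→216: 9 bp
  216→225: 9 bp
  225→231: 6 bp
  231→1 (wrap): 241-231+1 = 11 bp

[4,5,5,5,6,6,6,6,6,7,7,9,9,9,9,9,10,11,11,12,12,13,13,13,16,22]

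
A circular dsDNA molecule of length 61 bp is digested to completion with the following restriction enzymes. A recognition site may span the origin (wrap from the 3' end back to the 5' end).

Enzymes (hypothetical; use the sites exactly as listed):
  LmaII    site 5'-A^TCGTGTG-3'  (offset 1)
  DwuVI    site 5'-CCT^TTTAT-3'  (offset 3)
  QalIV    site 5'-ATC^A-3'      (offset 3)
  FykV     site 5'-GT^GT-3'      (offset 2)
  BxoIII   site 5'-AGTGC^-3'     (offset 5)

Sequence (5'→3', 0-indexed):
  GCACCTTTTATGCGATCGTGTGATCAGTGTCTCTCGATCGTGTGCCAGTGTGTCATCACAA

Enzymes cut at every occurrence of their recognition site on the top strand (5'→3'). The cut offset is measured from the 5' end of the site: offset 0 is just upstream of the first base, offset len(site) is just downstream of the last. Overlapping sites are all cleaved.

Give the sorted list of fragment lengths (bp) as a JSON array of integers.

[2,3,4,4,6,6,8,9,9,10]

Scan for sites:
  LmaII ATCGTGTG/1: at [14, 36] ⇒ [15, 37]
  DwuVI CCTTTTAT/3: at [3] ⇒ [6]
  QalIV ATCA/3: at [22, 54] ⇒ [25, 57]
  FykV GTGT/2: at [17, 26, 39, 47, 49] ⇒ [19, 28, 41, 49, 51]
  BxoIII (AGTGC, off=5): no sites

Pooled cuts: [6, 15, 19, 25, 28, 37, 41, 49, 51, 57]

Fragments:
  6→15: 9 bp
  15→19: 4 bp
  19→25: 6 bp
  25→28: 3 bp
  28→37: 9 bp
  37→41: 4 bp
  41→49: 8 bp
  49→51: 2 bp
  51→57: 6 bp
  57→6 (wrap): 61-57+6 = 10 bp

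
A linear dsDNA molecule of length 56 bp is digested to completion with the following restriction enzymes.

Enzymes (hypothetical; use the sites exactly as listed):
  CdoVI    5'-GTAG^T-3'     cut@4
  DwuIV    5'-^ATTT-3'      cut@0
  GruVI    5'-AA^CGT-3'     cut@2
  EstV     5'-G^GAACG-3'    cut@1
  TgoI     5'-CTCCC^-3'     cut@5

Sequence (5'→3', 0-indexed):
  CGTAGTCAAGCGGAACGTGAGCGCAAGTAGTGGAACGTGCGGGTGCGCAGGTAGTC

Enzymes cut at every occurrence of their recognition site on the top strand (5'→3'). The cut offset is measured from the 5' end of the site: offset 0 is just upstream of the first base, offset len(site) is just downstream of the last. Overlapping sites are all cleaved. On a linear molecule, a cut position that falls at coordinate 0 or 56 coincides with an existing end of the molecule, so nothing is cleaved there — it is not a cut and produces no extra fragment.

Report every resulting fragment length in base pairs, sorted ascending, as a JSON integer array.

Per-enzyme occurrences:
  CdoVI GTAGT/4: at [1, 26, 50] ⇒ [5, 30, 54]
  DwuIV (ATTT, off=0): no sites
  GruVI AACGT/2: at [13, 33] ⇒ [15, 35]
  EstV GGAACG/1: at [11, 31] ⇒ [12, 32]
  TgoI (CTCCC, off=5): no sites

Pooled cuts: [5, 12, 15, 30, 32, 35, 54]

Fragments:
  [0,5): 5 bp
  [5,12): 7 bp
  [12,15): 3 bp
  [15,30): 15 bp
  [30,32): 2 bp
  [32,35): 3 bp
  [35,54): 19 bp
  [54,56): 2 bp

[2,2,3,3,5,7,15,19]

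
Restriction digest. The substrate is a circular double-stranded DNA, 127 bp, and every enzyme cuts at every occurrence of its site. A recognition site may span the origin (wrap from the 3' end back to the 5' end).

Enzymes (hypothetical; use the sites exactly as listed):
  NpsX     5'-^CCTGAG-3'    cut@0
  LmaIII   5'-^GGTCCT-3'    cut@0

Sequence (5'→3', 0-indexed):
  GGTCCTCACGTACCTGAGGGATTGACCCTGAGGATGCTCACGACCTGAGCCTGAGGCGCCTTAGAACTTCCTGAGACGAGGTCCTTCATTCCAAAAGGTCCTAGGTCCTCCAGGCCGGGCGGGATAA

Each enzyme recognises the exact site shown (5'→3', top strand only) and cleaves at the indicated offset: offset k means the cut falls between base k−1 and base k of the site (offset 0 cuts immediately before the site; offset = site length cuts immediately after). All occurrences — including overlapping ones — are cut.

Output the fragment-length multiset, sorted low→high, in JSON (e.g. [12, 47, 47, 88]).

[6,7,10,12,14,17,17,20,24]

Per-enzyme occurrences:
  NpsX (CCTGAG, off=0): starts [12, 26, 43, 49, 69] → cuts [12, 26, 43, 49, 69]
  LmaIII (GGTCCT, off=0): starts [0, 79, 96, 103] → cuts [0, 79, 96, 103]

All cut coordinates (distinct, sorted): [0, 12, 26, 43, 49, 69, 79, 96, 103]

Fragments:
  0→12: 12 bp
  12→26: 14 bp
  26→43: 17 bp
  43→49: 6 bp
  49→69: 20 bp
  69→79: 10 bp
  79→96: 17 bp
  96→103: 7 bp
  103→0 (wrap): 127-103+0 = 24 bp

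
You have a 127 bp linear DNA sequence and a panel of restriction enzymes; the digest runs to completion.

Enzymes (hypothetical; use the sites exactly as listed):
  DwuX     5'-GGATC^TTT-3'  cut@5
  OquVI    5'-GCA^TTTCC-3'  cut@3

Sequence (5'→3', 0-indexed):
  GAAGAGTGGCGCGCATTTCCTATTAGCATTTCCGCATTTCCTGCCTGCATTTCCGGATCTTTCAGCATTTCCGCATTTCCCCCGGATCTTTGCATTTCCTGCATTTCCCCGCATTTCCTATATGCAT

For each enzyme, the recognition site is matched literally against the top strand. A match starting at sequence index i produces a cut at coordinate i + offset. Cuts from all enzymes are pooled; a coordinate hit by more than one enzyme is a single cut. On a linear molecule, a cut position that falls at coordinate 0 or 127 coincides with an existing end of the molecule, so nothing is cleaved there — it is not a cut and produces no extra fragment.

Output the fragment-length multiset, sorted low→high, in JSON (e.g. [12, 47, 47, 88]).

Per-enzyme occurrences:
  DwuX GGATCTTT/5: at [54, 83] ⇒ [59, 88]
  OquVI GCATTTCC/3: at [12, 25, 33, 46, 64, 72, 91, 100, 110] ⇒ [15, 28, 36, 49, 67, 75, 94, 103, 113]

All cut coordinates (distinct, sorted): [15, 28, 36, 49, 59, 67, 75, 88, 94, 103, 113]

Fragment lengths:
  [0,15): 15 bp
  [15,28): 13 bp
  [28,36): 8 bp
  [36,49): 13 bp
  [49,59): 10 bp
  [59,67): 8 bp
  [67,75): 8 bp
  [75,88): 13 bp
  [88,94): 6 bp
  [94,103): 9 bp
  [103,113): 10 bp
  [113,127): 14 bp

[6,8,8,8,9,10,10,13,13,13,14,15]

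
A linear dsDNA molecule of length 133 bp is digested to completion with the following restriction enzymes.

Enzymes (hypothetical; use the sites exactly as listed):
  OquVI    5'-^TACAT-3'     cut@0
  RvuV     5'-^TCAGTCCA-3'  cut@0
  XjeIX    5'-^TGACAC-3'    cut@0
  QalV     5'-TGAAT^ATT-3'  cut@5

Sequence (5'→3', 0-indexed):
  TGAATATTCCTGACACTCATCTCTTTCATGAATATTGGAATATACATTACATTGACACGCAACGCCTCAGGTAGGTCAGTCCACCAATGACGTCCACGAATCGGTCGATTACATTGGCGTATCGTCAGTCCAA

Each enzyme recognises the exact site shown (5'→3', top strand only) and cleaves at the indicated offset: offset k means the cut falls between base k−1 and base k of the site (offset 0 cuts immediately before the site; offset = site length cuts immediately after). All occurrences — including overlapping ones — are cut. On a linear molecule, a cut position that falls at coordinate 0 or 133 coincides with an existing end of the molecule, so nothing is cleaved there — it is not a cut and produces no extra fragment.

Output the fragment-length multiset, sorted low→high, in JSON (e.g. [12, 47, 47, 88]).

Per-enzyme occurrences:
  OquVI TACAT/0: at [42, 47, 109] ⇒ [42, 47, 109]
  RvuV TCAGTCCA/0: at [75, 124] ⇒ [75, 124]
  XjeIX TGACAC/0: at [10, 52] ⇒ [10, 52]
  QalV TGAATATT/5: at [0, 28] ⇒ [5, 33]

All cut coordinates (distinct, sorted): [5, 10, 33, 42, 47, 52, 75, 109, 124]

Fragment lengths:
  [0,5): 5 bp
  [5,10): 5 bp
  [10,33): 23 bp
  [33,42): 9 bp
  [42,47): 5 bp
  [47,52): 5 bp
  [52,75): 23 bp
  [75,109): 34 bp
  [109,124): 15 bp
  [124,133): 9 bp

[5,5,5,5,9,9,15,23,23,34]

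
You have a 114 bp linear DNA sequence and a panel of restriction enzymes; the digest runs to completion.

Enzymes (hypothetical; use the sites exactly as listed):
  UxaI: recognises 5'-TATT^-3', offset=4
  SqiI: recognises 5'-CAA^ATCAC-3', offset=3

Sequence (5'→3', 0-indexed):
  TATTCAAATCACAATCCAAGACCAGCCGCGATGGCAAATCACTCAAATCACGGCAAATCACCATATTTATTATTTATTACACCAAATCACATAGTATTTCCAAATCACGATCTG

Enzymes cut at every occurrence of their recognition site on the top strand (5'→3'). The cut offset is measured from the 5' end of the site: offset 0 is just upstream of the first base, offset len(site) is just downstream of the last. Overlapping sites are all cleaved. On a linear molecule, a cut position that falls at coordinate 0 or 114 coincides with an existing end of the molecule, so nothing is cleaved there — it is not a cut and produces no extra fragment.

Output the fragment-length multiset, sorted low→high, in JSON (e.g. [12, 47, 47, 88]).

[3,3,4,4,4,5,7,9,10,11,11,13,30]

Scan for sites:
  UxaI (TATT, off=4): starts [0, 63, 67, 70, 74, 94] → cuts [4, 67, 71, 74, 78, 98]
  SqiI (CAAATCAC, off=3): starts [4, 34, 43, 53, 82, 100] → cuts [7, 37, 46, 56, 85, 103]

Pooled cuts: [4, 7, 37, 46, 56, 67, 71, 74, 78, 85, 98, 103]

Fragment lengths:
  [0,4): 4 bp
  [4,7): 3 bp
  [7,37): 30 bp
  [37,46): 9 bp
  [46,56): 10 bp
  [56,67): 11 bp
  [67,71): 4 bp
  [71,74): 3 bp
  [74,78): 4 bp
  [78,85): 7 bp
  [85,98): 13 bp
  [98,103): 5 bp
  [103,114): 11 bp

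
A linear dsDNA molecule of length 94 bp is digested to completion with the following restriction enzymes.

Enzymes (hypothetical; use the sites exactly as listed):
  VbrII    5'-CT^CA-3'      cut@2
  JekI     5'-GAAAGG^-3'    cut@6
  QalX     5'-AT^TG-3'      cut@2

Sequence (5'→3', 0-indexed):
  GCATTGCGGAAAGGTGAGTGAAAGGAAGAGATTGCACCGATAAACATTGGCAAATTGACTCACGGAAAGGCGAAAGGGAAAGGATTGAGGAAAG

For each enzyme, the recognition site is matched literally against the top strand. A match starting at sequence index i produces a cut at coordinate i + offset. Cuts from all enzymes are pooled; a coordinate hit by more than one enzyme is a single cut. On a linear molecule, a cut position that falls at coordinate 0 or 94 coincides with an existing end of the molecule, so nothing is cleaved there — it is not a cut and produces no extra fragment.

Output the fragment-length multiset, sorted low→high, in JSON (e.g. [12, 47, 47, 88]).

[2,4,5,6,7,7,8,9,10,10,11,15]

Per-enzyme occurrences:
  VbrII CTCA/2: at [58] ⇒ [60]
  JekI GAAAGG/6: at [8, 19, 64, 71, 77] ⇒ [14, 25, 70, 77, 83]
  QalX ATTG/2: at [2, 30, 45, 53, 83] ⇒ [4, 32, 47, 55, 85]

All cut coordinates (distinct, sorted): [4, 14, 25, 32, 47, 55, 60, 70, 77, 83, 85]

Fragments:
  [0,4): 4 bp
  [4,14): 10 bp
  [14,25): 11 bp
  [25,32): 7 bp
  [32,47): 15 bp
  [47,55): 8 bp
  [55,60): 5 bp
  [60,70): 10 bp
  [70,77): 7 bp
  [77,83): 6 bp
  [83,85): 2 bp
  [85,94): 9 bp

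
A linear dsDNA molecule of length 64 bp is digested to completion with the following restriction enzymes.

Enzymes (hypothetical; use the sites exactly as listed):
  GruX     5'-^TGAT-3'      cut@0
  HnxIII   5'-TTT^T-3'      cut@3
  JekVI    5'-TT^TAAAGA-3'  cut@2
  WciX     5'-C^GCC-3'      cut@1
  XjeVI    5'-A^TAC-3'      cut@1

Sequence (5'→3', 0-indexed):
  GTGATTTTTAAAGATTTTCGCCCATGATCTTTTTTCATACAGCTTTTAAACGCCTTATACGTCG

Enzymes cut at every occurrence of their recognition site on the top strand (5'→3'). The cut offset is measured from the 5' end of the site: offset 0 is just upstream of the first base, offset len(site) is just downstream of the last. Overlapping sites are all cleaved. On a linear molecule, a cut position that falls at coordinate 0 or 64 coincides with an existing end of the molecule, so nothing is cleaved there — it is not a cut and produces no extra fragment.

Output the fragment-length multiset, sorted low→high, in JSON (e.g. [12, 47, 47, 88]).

Per-enzyme occurrences:
  GruX (TGAT, off=0): starts [1, 24] → cuts [1, 24]
  HnxIII (TTTT, off=3): starts [4, 5, 14, 29, 30, 31, 43] → cuts [7, 8, 17, 32, 33, 34, 46]
  JekVI (TTTAAAGA, off=2): starts [6] → cuts [8]
  WciX (CGCC, off=1): starts [18, 50] → cuts [19, 51]
  XjeVI (ATAC, off=1): starts [36, 56] → cuts [37, 57]

Pooled cuts: [1, 7, 8, 17, 19, 24, 32, 33, 34, 37, 46, 51, 57]

Fragments:
  [0,1): 1 bp
  [1,7): 6 bp
  [7,8): 1 bp
  [8,17): 9 bp
  [17,19): 2 bp
  [19,24): 5 bp
  [24,32): 8 bp
  [32,33): 1 bp
  [33,34): 1 bp
  [34,37): 3 bp
  [37,46): 9 bp
  [46,51): 5 bp
  [51,57): 6 bp
  [57,64): 7 bp

[1,1,1,1,2,3,5,5,6,6,7,8,9,9]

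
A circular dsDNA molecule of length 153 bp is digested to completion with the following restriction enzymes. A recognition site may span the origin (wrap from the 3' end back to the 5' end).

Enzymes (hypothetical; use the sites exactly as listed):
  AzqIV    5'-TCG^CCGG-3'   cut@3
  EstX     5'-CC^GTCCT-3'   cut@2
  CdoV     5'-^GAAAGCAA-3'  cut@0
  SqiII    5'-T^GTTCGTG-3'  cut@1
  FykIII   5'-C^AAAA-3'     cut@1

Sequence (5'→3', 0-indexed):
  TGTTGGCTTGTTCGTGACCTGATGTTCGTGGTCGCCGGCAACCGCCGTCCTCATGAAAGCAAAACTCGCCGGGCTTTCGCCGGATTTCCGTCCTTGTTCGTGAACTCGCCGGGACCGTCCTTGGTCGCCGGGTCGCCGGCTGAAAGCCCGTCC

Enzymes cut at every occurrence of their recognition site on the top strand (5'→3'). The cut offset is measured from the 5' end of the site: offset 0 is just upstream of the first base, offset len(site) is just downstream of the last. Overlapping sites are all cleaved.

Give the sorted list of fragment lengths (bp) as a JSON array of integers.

[6,6,8,8,8,8,10,11,11,11,12,13,13,14,14]

Scan for sites:
  AzqIV TCGCCGG/3: at [31, 65, 76, 105, 124, 132] ⇒ [34, 68, 79, 108, 127, 135]
  EstX CCGTCCT/2: at [44, 87, 114, 147] ⇒ [46, 89, 116, 149]
  CdoV GAAAGCAA/0: at [54] ⇒ [54]
  SqiII TGTTCGTG/1: at [8, 22, 94] ⇒ [9, 23, 95]
  FykIII CAAAA/1: at [59] ⇒ [60]

All cut coordinates (distinct, sorted): [9, 23, 34, 46, 54, 60, 68, 79, 89, 95, 108, 116, 127, 135, 149]

Fragment lengths:
  9→23: 14 bp
  23→34: 11 bp
  34→46: 12 bp
  46→54: 8 bp
  54→60: 6 bp
  60→68: 8 bp
  68→79: 11 bp
  79→89: 10 bp
  89→95: 6 bp
  95→108: 13 bp
  108→116: 8 bp
  116→127: 11 bp
  127→135: 8 bp
  135→149: 14 bp
  149→9 (wrap): 153-149+9 = 13 bp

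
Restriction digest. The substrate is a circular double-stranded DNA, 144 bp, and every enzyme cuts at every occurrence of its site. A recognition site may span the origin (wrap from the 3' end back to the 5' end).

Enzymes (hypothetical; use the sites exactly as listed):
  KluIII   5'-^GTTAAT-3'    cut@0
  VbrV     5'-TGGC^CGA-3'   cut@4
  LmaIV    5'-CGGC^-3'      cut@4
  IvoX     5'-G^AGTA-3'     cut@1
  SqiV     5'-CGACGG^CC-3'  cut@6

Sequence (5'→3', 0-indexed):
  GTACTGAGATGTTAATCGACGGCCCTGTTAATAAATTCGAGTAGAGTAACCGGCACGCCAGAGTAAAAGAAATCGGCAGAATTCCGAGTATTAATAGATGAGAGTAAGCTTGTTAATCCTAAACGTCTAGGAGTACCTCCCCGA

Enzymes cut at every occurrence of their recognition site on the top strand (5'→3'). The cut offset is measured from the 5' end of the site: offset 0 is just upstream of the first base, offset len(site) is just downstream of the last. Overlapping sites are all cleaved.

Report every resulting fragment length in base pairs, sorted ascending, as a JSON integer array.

[1,3,5,7,9,9,10,11,12,12,13,16,16,20]

Per-enzyme occurrences:
  KluIII GTTAAT/0: at [10, 26, 111] ⇒ [10, 26, 111]
  VbrV (TGGCCGA, off=4): no sites
  LmaIV CGGC/4: at [19, 50, 73] ⇒ [23, 54, 77]
  IvoX GAGTA/1: at [38, 43, 60, 85, 101, 130, 142] ⇒ [39, 44, 61, 86, 102, 131, 143]
  SqiV CGACGGCC/6: at [16] ⇒ [22]

Pooled cuts: [10, 22, 23, 26, 39, 44, 54, 61, 77, 86, 102, 111, 131, 143]

Fragments:
  10→22: 12 bp
  22→23: 1 bp
  23→26: 3 bp
  26→39: 13 bp
  39→44: 5 bp
  44→54: 10 bp
  54→61: 7 bp
  61→77: 16 bp
  77→86: 9 bp
  86→102: 16 bp
  102→111: 9 bp
  111→131: 20 bp
  131→143: 12 bp
  143→10 (wrap): 144-143+10 = 11 bp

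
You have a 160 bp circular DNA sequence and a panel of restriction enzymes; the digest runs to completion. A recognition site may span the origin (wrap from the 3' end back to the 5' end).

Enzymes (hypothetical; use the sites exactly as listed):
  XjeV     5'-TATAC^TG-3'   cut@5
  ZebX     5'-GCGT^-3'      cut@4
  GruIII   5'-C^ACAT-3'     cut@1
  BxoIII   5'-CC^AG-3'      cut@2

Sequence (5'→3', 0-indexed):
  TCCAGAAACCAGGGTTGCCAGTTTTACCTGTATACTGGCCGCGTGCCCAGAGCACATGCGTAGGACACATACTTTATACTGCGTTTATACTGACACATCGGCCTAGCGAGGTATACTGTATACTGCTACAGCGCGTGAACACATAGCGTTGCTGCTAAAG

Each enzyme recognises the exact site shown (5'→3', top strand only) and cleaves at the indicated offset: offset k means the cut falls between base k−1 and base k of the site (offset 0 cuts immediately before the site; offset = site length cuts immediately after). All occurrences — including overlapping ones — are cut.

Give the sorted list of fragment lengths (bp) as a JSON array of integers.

[4,4,4,5,5,5,6,7,7,8,9,9,9,13,13,14,16,22]

Scan for sites:
  XjeV TATACTG/5: at [30, 74, 85, 111, 118] ⇒ [35, 79, 90, 116, 123]
  ZebX GCGT/4: at [40, 57, 80, 132, 145] ⇒ [44, 61, 84, 136, 149]
  GruIII CACAT/1: at [52, 65, 93, 139] ⇒ [53, 66, 94, 140]
  BxoIII CCAG/2: at [1, 8, 17, 46] ⇒ [3, 10, 19, 48]

All cut coordinates (distinct, sorted): [3, 10, 19, 35, 44, 48, 53, 61, 66, 79, 84, 90, 94, 116, 123, 136, 140, 149]

Fragments:
  3→10: 7 bp
  10→19: 9 bp
  19→35: 16 bp
  35→44: 9 bp
  44→48: 4 bp
  48→53: 5 bp
  53→61: 8 bp
  61→66: 5 bp
  66→79: 13 bp
  79→84: 5 bp
  84→90: 6 bp
  90→94: 4 bp
  94→116: 22 bp
  116→123: 7 bp
  123→136: 13 bp
  136→140: 4 bp
  140→149: 9 bp
  149→3 (wrap): 160-149+3 = 14 bp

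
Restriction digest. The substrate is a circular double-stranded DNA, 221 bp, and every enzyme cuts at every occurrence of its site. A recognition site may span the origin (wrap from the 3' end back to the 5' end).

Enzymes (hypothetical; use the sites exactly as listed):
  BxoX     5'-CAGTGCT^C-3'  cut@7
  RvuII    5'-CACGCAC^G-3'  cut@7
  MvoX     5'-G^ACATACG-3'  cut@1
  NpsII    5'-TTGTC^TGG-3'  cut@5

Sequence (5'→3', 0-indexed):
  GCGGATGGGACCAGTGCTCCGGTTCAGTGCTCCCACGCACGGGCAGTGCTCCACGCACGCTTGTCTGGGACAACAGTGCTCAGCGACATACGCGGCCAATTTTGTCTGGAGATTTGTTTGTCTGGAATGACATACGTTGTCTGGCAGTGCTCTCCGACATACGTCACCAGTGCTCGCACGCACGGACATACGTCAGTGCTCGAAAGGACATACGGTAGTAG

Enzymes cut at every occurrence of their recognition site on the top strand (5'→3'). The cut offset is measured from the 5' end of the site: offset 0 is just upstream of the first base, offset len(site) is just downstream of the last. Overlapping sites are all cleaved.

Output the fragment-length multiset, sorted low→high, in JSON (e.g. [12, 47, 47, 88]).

Site scan:
  BxoX CAGTGCTC/7: at [11, 24, 43, 73, 144, 167, 193] ⇒ [18, 31, 50, 80, 151, 174, 200]
  RvuII CACGCACG/7: at [33, 51, 176] ⇒ [40, 58, 183]
  MvoX GACATACG/1: at [84, 128, 155, 184, 206] ⇒ [85, 129, 156, 185, 207]
  NpsII TTGTCTGG/5: at [60, 101, 117, 136] ⇒ [65, 106, 122, 141]

Pooled cuts: [18, 31, 40, 50, 58, 65, 80, 85, 106, 122, 129, 141, 151, 156, 174, 183, 185, 200, 207]

Fragment lengths:
  18→31: 13 bp
  31→40: 9 bp
  40→50: 10 bp
  50→58: 8 bp
  58→65: 7 bp
  65→80: 15 bp
  80→85: 5 bp
  85→106: 21 bp
  106→122: 16 bp
  122→129: 7 bp
  129→141: 12 bp
  141→151: 10 bp
  151→156: 5 bp
  156→174: 18 bp
  174→183: 9 bp
  183→185: 2 bp
  185→200: 15 bp
  200→207: 7 bp
  207→18 (wrap): 221-207+18 = 32 bp

[2,5,5,7,7,7,8,9,9,10,10,12,13,15,15,16,18,21,32]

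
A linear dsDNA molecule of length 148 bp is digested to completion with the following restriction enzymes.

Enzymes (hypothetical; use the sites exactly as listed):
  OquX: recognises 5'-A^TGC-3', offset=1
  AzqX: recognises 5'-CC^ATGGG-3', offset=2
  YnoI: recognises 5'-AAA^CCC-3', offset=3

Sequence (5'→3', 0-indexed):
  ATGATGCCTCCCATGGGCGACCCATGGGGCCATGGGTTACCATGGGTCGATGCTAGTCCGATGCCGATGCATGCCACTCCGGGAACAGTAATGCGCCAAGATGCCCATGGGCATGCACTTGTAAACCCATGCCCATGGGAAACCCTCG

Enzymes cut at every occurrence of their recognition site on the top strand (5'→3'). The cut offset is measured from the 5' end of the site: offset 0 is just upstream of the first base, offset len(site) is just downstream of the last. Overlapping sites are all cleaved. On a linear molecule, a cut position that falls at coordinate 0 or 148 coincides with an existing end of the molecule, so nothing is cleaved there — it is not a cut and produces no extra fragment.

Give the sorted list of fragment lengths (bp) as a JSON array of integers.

Scan for sites:
  OquX (ATGC, off=1): starts [3, 49, 60, 66, 70, 90, 100, 112, 128] → cuts [4, 50, 61, 67, 71, 91, 101, 113, 129]
  AzqX (CCATGGG, off=2): starts [10, 21, 29, 39, 104, 132] → cuts [12, 23, 31, 41, 106, 134]
  YnoI (AAACCC, off=3): starts [122, 139] → cuts [125, 142]

All cut coordinates (distinct, sorted): [4, 12, 23, 31, 41, 50, 61, 67, 71, 91, 101, 106, 113, 125, 129, 134, 142]

Fragment lengths:
  [0,4): 4 bp
  [4,12): 8 bp
  [12,23): 11 bp
  [23,31): 8 bp
  [31,41): 10 bp
  [41,50): 9 bp
  [50,61): 11 bp
  [61,67): 6 bp
  [67,71): 4 bp
  [71,91): 20 bp
  [91,101): 10 bp
  [101,106): 5 bp
  [106,113): 7 bp
  [113,125): 12 bp
  [125,129): 4 bp
  [129,134): 5 bp
  [134,142): 8 bp
  [142,148): 6 bp

[4,4,4,5,5,6,6,7,8,8,8,9,10,10,11,11,12,20]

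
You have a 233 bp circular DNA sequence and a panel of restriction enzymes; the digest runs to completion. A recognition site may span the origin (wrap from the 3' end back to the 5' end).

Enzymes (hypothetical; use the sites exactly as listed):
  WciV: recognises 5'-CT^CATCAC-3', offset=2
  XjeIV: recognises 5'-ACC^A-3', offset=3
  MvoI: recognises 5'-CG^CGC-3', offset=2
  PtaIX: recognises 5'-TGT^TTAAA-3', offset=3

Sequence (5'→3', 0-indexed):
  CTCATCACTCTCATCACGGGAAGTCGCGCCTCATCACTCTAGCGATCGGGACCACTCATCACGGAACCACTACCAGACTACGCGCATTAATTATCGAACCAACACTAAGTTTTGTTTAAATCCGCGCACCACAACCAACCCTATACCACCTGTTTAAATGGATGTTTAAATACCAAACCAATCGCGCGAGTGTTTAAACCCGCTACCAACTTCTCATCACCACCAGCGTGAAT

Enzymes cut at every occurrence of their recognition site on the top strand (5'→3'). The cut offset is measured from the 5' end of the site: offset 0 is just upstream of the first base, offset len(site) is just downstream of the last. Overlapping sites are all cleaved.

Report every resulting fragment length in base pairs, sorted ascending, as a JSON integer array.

Per-enzyme occurrences:
  WciV (CTCATCAC, off=2): starts [0, 9, 29, 54, 212] → cuts [2, 11, 31, 56, 214]
  XjeIV (ACCA, off=3): starts [50, 65, 71, 97, 127, 133, 144, 171, 176, 204, 218, 221] → cuts [53, 68, 74, 100, 130, 136, 147, 174, 179, 207, 221, 224]
  MvoI (CGCGC, off=2): starts [24, 80, 122, 182] → cuts [26, 82, 124, 184]
  PtaIX (TGTTTAAA, off=3): starts [112, 150, 162, 190] → cuts [115, 153, 165, 193]

Pooled cuts: [2, 11, 26, 31, 53, 56, 68, 74, 82, 100, 115, 124, 130, 136, 147, 153, 165, 174, 179, 184, 193, 207, 214, 221, 224]

Fragments:
  2→11: 9 bp
  11→26: 15 bp
  26→31: 5 bp
  31→53: 22 bp
  53→56: 3 bp
  56→68: 12 bp
  68→74: 6 bp
  74→82: 8 bp
  82→100: 18 bp
  100→115: 15 bp
  115→124: 9 bp
  124→130: 6 bp
  130→136: 6 bp
  136→147: 11 bp
  147→153: 6 bp
  153→165: 12 bp
  165→174: 9 bp
  174→179: 5 bp
  179→184: 5 bp
  184→193: 9 bp
  193→207: 14 bp
  207→214: 7 bp
  214→221: 7 bp
  221→224: 3 bp
  224→2 (wrap): 233-224+2 = 11 bp

[3,3,5,5,5,6,6,6,6,7,7,8,9,9,9,9,11,11,12,12,14,15,15,18,22]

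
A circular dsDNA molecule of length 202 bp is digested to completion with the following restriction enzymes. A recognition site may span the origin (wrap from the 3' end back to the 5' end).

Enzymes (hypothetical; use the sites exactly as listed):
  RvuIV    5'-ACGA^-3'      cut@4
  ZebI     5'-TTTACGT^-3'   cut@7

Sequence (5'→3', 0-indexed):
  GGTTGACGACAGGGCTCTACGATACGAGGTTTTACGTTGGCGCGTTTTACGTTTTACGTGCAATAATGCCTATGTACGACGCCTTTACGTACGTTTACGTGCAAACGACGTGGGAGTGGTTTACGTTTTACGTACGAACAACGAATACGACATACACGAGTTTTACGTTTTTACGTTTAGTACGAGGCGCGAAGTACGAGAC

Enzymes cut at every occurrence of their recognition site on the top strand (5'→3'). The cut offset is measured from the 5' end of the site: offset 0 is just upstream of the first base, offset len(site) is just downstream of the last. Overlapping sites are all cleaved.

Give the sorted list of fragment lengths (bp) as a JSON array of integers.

Site scan:
  RvuIV (ACGA, off=4): starts [5, 18, 23, 75, 104, 133, 140, 146, 155, 181, 195] → cuts [9, 22, 27, 79, 108, 137, 144, 150, 159, 185, 199]
  ZebI (TTTACGT, off=7): starts [30, 45, 52, 83, 93, 119, 126, 161, 169] → cuts [37, 52, 59, 90, 100, 126, 133, 168, 176]

All cut coordinates (distinct, sorted): [9, 22, 27, 37, 52, 59, 79, 90, 100, 108, 126, 133, 137, 144, 150, 159, 168, 176, 185, 199]

Fragments:
  9→22: 13 bp
  22→27: 5 bp
  27→37: 10 bp
  37→52: 15 bp
  52→59: 7 bp
  59→79: 20 bp
  79→90: 11 bp
  90→100: 10 bp
  100→108: 8 bp
  108→126: 18 bp
  126→133: 7 bp
  133→137: 4 bp
  137→144: 7 bp
  144→150: 6 bp
  150→159: 9 bp
  159→168: 9 bp
  168→176: 8 bp
  176→185: 9 bp
  185→199: 14 bp
  199→9 (wrap): 202-199+9 = 12 bp

[4,5,6,7,7,7,8,8,9,9,9,10,10,11,12,13,14,15,18,20]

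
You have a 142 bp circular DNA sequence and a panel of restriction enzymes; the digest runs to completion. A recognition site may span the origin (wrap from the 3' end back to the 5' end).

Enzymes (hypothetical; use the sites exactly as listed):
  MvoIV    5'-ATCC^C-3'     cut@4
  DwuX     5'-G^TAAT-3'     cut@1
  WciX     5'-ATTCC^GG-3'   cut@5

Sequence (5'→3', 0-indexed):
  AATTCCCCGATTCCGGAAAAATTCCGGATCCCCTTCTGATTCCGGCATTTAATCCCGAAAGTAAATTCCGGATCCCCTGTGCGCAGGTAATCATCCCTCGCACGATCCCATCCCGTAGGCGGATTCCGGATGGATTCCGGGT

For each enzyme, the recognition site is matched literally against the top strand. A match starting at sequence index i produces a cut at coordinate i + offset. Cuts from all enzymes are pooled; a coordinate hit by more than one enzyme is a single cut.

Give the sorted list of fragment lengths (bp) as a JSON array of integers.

Scan for sites:
  MvoIV (ATCCC, off=4): starts [27, 51, 71, 92, 104, 109] → cuts [31, 55, 75, 96, 108, 113]
  DwuX (GTAAT, off=1): starts [86, 140] → cuts [87, 141]
  WciX (ATTCCGG, off=5): starts [9, 20, 38, 64, 122, 133] → cuts [14, 25, 43, 69, 127, 138]

All cut coordinates (distinct, sorted): [14, 25, 31, 43, 55, 69, 75, 87, 96, 108, 113, 127, 138, 141]

Fragments:
  14→25: 11 bp
  25→31: 6 bp
  31→43: 12 bp
  43→55: 12 bp
  55→69: 14 bp
  69→75: 6 bp
  75→87: 12 bp
  87→96: 9 bp
  96→108: 12 bp
  108→113: 5 bp
  113→127: 14 bp
  127→138: 11 bp
  138→141: 3 bp
  141→14 (wrap): 142-141+14 = 15 bp

[3,5,6,6,9,11,11,12,12,12,12,14,14,15]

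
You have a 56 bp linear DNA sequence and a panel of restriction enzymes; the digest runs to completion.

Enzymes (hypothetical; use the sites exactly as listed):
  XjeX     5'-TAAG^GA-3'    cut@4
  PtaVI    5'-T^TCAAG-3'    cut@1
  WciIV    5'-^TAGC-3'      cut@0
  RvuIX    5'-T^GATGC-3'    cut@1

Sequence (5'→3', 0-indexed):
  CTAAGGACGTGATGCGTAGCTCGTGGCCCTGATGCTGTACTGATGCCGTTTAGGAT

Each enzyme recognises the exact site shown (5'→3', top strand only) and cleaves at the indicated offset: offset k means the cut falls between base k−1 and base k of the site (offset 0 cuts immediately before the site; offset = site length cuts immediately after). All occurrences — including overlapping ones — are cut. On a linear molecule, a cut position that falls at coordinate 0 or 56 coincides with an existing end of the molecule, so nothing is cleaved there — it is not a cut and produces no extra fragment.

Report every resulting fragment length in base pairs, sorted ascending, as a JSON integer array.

[5,5,6,11,14,15]

Per-enzyme occurrences:
  XjeX (TAAGGA, off=4): starts [1] → cuts [5]
  PtaVI (TTCAAG, off=1): no sites
  WciIV (TAGC, off=0): starts [16] → cuts [16]
  RvuIX (TGATGC, off=1): starts [9, 29, 40] → cuts [10, 30, 41]

All cut coordinates (distinct, sorted): [5, 10, 16, 30, 41]

Fragments:
  [0,5): 5 bp
  [5,10): 5 bp
  [10,16): 6 bp
  [16,30): 14 bp
  [30,41): 11 bp
  [41,56): 15 bp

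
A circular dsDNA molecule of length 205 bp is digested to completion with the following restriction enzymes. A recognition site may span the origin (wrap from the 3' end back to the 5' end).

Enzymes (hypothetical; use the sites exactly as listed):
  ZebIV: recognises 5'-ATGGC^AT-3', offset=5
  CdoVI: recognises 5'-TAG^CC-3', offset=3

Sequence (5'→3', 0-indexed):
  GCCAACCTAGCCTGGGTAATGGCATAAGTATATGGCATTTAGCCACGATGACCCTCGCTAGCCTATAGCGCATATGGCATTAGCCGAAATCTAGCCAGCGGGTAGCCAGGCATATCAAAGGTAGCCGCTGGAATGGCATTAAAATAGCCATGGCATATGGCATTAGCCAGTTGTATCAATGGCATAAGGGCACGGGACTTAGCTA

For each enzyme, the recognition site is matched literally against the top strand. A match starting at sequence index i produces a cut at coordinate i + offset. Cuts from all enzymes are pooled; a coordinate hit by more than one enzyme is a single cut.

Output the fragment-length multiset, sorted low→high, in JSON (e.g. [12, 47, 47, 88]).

Site scan:
  ZebIV (ATGGCAT, off=5): starts [18, 31, 73, 132, 149, 156, 178] → cuts [23, 36, 78, 137, 154, 161, 183]
  CdoVI (TAGCC, off=3): starts [7, 39, 58, 80, 91, 102, 121, 144, 163, 203] → cuts [1, 10, 42, 61, 83, 94, 105, 124, 147, 166]

All cut coordinates (distinct, sorted): [1, 10, 23, 36, 42, 61, 78, 83, 94, 105, 124, 137, 147, 154, 161, 166, 183]

Fragment lengths:
  1→10: 9 bp
  10→23: 13 bp
  23→36: 13 bp
  36→42: 6 bp
  42→61: 19 bp
  61→78: 17 bp
  78→83: 5 bp
  83→94: 11 bp
  94→105: 11 bp
  105→124: 19 bp
  124→137: 13 bp
  137→147: 10 bp
  147→154: 7 bp
  154→161: 7 bp
  161→166: 5 bp
  166→183: 17 bp
  183→1 (wrap): 205-183+1 = 23 bp

[5,5,6,7,7,9,10,11,11,13,13,13,17,17,19,19,23]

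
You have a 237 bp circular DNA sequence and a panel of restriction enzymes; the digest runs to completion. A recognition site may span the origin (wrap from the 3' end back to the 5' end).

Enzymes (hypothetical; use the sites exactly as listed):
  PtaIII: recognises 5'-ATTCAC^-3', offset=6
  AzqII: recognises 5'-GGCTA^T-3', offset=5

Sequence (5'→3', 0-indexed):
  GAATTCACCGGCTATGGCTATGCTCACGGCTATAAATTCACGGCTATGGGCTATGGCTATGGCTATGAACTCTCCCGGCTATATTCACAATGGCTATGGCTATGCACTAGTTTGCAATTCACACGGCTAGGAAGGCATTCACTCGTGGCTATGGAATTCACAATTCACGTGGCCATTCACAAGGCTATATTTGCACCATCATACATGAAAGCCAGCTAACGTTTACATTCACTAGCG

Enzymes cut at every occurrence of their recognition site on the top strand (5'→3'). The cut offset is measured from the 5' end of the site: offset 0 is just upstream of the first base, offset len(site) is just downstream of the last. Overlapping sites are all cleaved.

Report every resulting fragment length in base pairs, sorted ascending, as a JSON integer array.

[5,6,6,6,6,6,7,7,7,7,8,9,9,10,12,12,13,16,20,20,45]

Per-enzyme occurrences:
  PtaIII (ATTCAC, off=6): starts [2, 35, 82, 116, 136, 155, 162, 174, 226] → cuts [8, 41, 88, 122, 142, 161, 168, 180, 232]
  AzqII (GGCTAT, off=5): starts [9, 15, 27, 41, 48, 54, 60, 76, 91, 97, 146, 182] → cuts [14, 20, 32, 46, 53, 59, 65, 81, 96, 102, 151, 187]

All cut coordinates (distinct, sorted): [8, 14, 20, 32, 41, 46, 53, 59, 65, 81, 88, 96, 102, 122, 142, 151, 161, 168, 180, 187, 232]

Fragment lengths:
  8→14: 6 bp
  14→20: 6 bp
  20→32: 12 bp
  32→41: 9 bp
  41→46: 5 bp
  46→53: 7 bp
  53→59: 6 bp
  59→65: 6 bp
  65→81: 16 bp
  81→88: 7 bp
  88→96: 8 bp
  96→102: 6 bp
  102→122: 20 bp
  122→142: 20 bp
  142→151: 9 bp
  151→161: 10 bp
  161→168: 7 bp
  168→180: 12 bp
  180→187: 7 bp
  187→232: 45 bp
  232→8 (wrap): 237-232+8 = 13 bp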